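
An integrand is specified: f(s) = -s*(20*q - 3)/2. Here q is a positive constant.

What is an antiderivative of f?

An antiderivative F(s) passes only if d/ds[F] lands on f(s) exactly.
Check: d/ds[-5*q*s**2 + 3*s**2/4] = -10*q*s + 3*s/2, which equals f(s).

An antiderivative is F(s) = -5*q*s**2 + 3*s**2/4.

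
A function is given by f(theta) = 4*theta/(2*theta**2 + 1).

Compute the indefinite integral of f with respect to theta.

f matches the chain-rule pattern g'(h)*h' with inner function h(theta) = 2*theta**2 + 1; substituting u = h(theta) collapses the integral.
Check: d/dtheta[log(2*theta**2 + 1)] = 4*theta/(2*theta**2 + 1) = f(theta).

F(theta) = log(2*theta**2 + 1) + C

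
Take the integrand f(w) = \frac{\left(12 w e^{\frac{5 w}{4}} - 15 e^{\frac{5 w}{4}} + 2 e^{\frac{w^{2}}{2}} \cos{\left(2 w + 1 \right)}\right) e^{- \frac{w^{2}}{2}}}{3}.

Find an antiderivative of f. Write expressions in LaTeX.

Differentiate the proposed F(w) back; it has to land on f(w) exactly.
Check: d/dw[- 4 e^{- \frac{w^{2}}{2} + \frac{5 w}{4}} + \frac{\sin{\left(2 w + 1 \right)}}{3}] = 4 w e^{\frac{5 w}{4}} e^{- \frac{w^{2}}{2}} - 5 e^{\frac{5 w}{4}} e^{- \frac{w^{2}}{2}} + \frac{2 \cos{\left(2 w + 1 \right)}}{3}, which equals f(w).

An antiderivative is F(w) = - 4 e^{- \frac{w^{2}}{2} + \frac{5 w}{4}} + \frac{\sin{\left(2 w + 1 \right)}}{3}.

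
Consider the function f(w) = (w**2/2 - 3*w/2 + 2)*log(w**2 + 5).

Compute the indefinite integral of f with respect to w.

Since d/dw undoes antidifferentiation here, F'(w) = f(w) is required of F(w).
Check: d/dw[(-4*w**3 + 27*w**2 + 3*w*(2*w**2 - 9*w + 24)*log(w**2 + 5) - 84*w - 135*log(w**2 + 5) + 84*sqrt(5)*atan(sqrt(5)*w/5))/36] = w**2*log(w**2 + 5)/2 - 3*w*log(w**2 + 5)/2 + 2*log(w**2 + 5), which equals f(w).

F(w) = (-4*w**3 + 27*w**2 + 3*w*(2*w**2 - 9*w + 24)*log(w**2 + 5) - 84*w - 135*log(w**2 + 5) + 84*sqrt(5)*atan(sqrt(5)*w/5))/36 + C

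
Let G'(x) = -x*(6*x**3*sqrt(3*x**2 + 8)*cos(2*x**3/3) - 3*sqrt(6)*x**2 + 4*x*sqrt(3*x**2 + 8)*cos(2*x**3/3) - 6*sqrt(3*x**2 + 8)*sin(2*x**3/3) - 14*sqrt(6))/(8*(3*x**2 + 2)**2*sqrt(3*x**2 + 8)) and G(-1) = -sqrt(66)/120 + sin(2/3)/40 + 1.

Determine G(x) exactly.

G(x) = -sqrt(x**2/2 + 4/3)/(12*x**2 + 8) + 1 - sin(2*x**3/3)/(24*x**2 + 16)

Recognize the product-rule pattern: G'(x) = u'v + uv' with u = -1/(2*(3*x**2 + 2)), v = sqrt(x**2/2 + 4/3)/2 + sin(2*x**3/3)/4, so integration by parts undoes it.
A general antiderivative is -(sqrt(x**2/2 + 4/3)/2 + sin(2*x**3/3)/4)/(2*(3*x**2 + 2)) + C.
The condition gives C = -sqrt(66)/120 + sin(2/3)/40 + 1 - (-sqrt(66)/120 + sin(2/3)/40) = 1.
So G(x) = -sqrt(x**2/2 + 4/3)/(12*x**2 + 8) + 1 - sin(2*x**3/3)/(24*x**2 + 16).
Check: d/dx[-sqrt(x**2/2 + 4/3)/(12*x**2 + 8) + 1 - sin(2*x**3/3)/(24*x**2 + 16)] = (-6*x**4*sqrt(3*x**2 + 8)*cos(2*x**3/3) + 3*sqrt(6)*x**3 - 4*x**2*sqrt(3*x**2 + 8)*cos(2*x**3/3) + 6*x*sqrt(3*x**2 + 8)*sin(2*x**3/3) + 14*sqrt(6)*x)/(72*x**4*sqrt(3*x**2 + 8) + 96*x**2*sqrt(3*x**2 + 8) + 32*sqrt(3*x**2 + 8)), which equals G'(x).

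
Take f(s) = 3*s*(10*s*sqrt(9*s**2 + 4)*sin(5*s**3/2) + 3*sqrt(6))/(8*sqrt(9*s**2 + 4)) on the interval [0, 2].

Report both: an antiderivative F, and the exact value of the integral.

Whatever form F(s) takes, F'(s) = f(s) is non-negotiable.
F(s) = 3*sqrt(3*s**2/2 + 2/3)/4 - cos(5*s**3/2)/2 is an antiderivative of f.
Check: d/ds[3*sqrt(3*s**2/2 + 2/3)/4 - cos(5*s**3/2)/2] = (30*s**2*sqrt(9*s**2 + 4)*sin(5*s**3/2) + 9*sqrt(6)*s)/(8*sqrt(9*s**2 + 4)), which equals f(s).
F(2) = -cos(20)/2 + sqrt(15)/2; F(0) = -1/2 + sqrt(6)/4.
Integral = F(2) - F(0) = -sqrt(6)/4 - cos(20)/2 + 1/2 + sqrt(15)/2.

Antiderivative: F(s) = 3*sqrt(3*s**2/2 + 2/3)/4 - cos(5*s**3/2)/2; value = -sqrt(6)/4 - cos(20)/2 + 1/2 + sqrt(15)/2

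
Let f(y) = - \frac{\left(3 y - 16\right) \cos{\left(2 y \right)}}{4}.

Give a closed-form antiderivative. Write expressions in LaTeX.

An antiderivative is F(y) = - \frac{3 y \sin{\left(2 y \right)}}{8} + 2 \sin{\left(2 y \right)} - \frac{3 \cos{\left(2 y \right)}}{16}.

An antiderivative F(y) passes only if d/dy[F] lands on f(y) exactly.
Check: d/dy[- \frac{3 y \sin{\left(2 y \right)}}{8} + 2 \sin{\left(2 y \right)} - \frac{3 \cos{\left(2 y \right)}}{16}] = - \frac{3 y \cos{\left(2 y \right)}}{4} + 4 \cos{\left(2 y \right)}, which equals f(y).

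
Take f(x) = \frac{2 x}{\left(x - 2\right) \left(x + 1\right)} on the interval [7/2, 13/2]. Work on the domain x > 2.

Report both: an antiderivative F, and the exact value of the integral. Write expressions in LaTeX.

The denominator factors as \left(x - 2\right) \left(x + 1\right); partial fractions split f into directly integrable pieces: \frac{2}{3 \left(x + 1\right)} + \frac{4}{3 \left(x - 2\right)}.
F(x) = \frac{2 \left(2 \log{\left(x - 2 \right)} + \log{\left(x + 1 \right)}\right)}{3} is an antiderivative of f.
Check: d/dx[\frac{2 \left(2 \log{\left(x - 2 \right)} + \log{\left(x + 1 \right)}\right)}{3}] = \frac{2 x}{x^{2} - x - 2}, which equals f(x).
F(13/2) = \frac{2 \log{\left(\frac{15}{2} \right)}}{3} + \frac{4 \log{\left(\frac{9}{2} \right)}}{3}; F(7/2) = \frac{4 \log{\left(\frac{3}{2} \right)}}{3} + \frac{2 \log{\left(\frac{9}{2} \right)}}{3}.
Integral = F(13/2) - F(7/2) = - \frac{4 \log{\left(\frac{3}{2} \right)}}{3} + \frac{2 \log{\left(\frac{9}{2} \right)}}{3} + \frac{2 \log{\left(\frac{15}{2} \right)}}{3}.

Antiderivative: F(x) = \frac{2 \left(2 \log{\left(x - 2 \right)} + \log{\left(x + 1 \right)}\right)}{3}; value = - \frac{4 \log{\left(\frac{3}{2} \right)}}{3} + \frac{2 \log{\left(\frac{9}{2} \right)}}{3} + \frac{2 \log{\left(\frac{15}{2} \right)}}{3}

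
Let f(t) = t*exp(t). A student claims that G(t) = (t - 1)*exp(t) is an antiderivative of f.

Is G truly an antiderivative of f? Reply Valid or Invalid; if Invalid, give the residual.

d/dt[G] = t*exp(t)
This equals f(t) exactly, so the claim holds.

Valid. The derivative of G reproduces f.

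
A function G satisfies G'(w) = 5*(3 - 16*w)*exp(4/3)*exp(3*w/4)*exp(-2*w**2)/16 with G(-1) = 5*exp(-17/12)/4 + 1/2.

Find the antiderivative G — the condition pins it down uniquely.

G(w) = (5*exp(4/3)*exp(3*w/4)*exp(-2*w**2) + 2)/4

G'(w) matches the chain-rule pattern g'(h)*h' with inner function h(w) = -2*w**2 + 3*w/4 + 4/3; substituting u = h(w) collapses the integral.
A general antiderivative is 5*exp(-2*w**2 + 3*w/4 + 4/3)/4 + C.
The condition gives C = 5*exp(-17/12)/4 + 1/2 - (5*exp(-17/12)/4) = 1/2.
So G(w) = (5*exp(4/3)*exp(3*w/4)*exp(-2*w**2) + 2)/4.
Check: d/dw[(5*exp(4/3)*exp(3*w/4)*exp(-2*w**2) + 2)/4] = (-80*w*exp(4/3)*exp(3*w/4) + 15*exp(4/3)*exp(3*w/4))*exp(-2*w**2)/16, which equals G'(w).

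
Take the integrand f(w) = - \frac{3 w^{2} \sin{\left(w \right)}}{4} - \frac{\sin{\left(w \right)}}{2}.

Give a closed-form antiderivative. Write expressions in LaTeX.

An antiderivative is F(w) = \frac{3 w^{2} \cos{\left(w \right)} - 6 w \sin{\left(w \right)} - 4 \cos{\left(w \right)}}{4}.

The integrand splits into summands that can be handled one at a time.
Check: d/dw[\frac{3 w^{2} \cos{\left(w \right)} - 6 w \sin{\left(w \right)} - 4 \cos{\left(w \right)}}{4}] = - \frac{3 w^{2} \sin{\left(w \right)}}{4} - \frac{\sin{\left(w \right)}}{2} = f(w).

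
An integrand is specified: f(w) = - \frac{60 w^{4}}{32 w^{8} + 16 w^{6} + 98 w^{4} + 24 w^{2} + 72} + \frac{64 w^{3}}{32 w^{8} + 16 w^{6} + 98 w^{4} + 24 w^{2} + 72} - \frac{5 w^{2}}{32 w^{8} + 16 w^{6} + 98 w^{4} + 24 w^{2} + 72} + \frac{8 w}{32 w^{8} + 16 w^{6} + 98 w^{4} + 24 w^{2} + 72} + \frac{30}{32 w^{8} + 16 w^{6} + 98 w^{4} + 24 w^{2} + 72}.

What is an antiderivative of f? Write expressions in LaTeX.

Recognize the product-rule pattern: f = u'v + uv' with u = \frac{1}{2 w^{4} + \frac{w^{2}}{2} + 3}, v = \frac{5 w}{4} - 1, so integration by parts undoes it.
Check: d/dw[\frac{\frac{5 w}{4} - 1}{2 w^{4} + \frac{w^{2}}{2} + 3}] = \frac{- 60 w^{4} + 64 w^{3} - 5 w^{2} + 8 w + 30}{32 w^{8} + 16 w^{6} + 98 w^{4} + 24 w^{2} + 72}, which equals f(w).

An antiderivative is F(w) = \frac{\frac{5 w}{4} - 1}{2 w^{4} + \frac{w^{2}}{2} + 3}.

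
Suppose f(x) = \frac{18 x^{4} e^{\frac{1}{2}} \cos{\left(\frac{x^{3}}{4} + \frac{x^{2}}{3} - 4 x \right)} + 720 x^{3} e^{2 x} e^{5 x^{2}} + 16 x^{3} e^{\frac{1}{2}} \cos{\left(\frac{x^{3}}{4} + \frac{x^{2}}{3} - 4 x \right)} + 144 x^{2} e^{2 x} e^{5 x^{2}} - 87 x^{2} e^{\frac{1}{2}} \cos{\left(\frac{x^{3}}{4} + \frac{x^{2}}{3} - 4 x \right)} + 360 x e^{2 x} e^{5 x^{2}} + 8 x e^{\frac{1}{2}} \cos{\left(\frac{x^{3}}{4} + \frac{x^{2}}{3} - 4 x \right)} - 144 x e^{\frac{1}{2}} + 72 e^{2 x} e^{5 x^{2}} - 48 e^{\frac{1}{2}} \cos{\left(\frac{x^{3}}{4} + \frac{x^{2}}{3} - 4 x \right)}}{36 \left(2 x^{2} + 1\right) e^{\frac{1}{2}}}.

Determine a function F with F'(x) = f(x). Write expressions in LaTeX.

An antiderivative is F(x) = \frac{3 e^{5 x^{2} + 2 x - \frac{1}{2}} - 3 \log{\left(2 x^{2} + 1 \right)} + \sin{\left(\frac{x^{3}}{4} + \frac{x^{2}}{3} - 4 x \right)}}{3}.

A candidate is checked by its d/dx: the result must match f(x).
Check: d/dx[\frac{3 e^{5 x^{2} + 2 x - \frac{1}{2}} - 3 \log{\left(2 x^{2} + 1 \right)} + \sin{\left(\frac{x^{3}}{4} + \frac{x^{2}}{3} - 4 x \right)}}{3}] = \frac{18 x^{4} \cos{\left(\frac{x^{3}}{4} + \frac{x^{2}}{3} - 4 x \right)} + \frac{720 x^{3} e^{2 x} e^{5 x^{2}}}{e^{\frac{1}{2}}} + 16 x^{3} \cos{\left(\frac{x^{3}}{4} + \frac{x^{2}}{3} - 4 x \right)} + \frac{144 x^{2} e^{2 x} e^{5 x^{2}}}{e^{\frac{1}{2}}} - 87 x^{2} \cos{\left(\frac{x^{3}}{4} + \frac{x^{2}}{3} - 4 x \right)} + \frac{360 x e^{2 x} e^{5 x^{2}}}{e^{\frac{1}{2}}} + 8 x \cos{\left(\frac{x^{3}}{4} + \frac{x^{2}}{3} - 4 x \right)} - 144 x + \frac{72 e^{2 x} e^{5 x^{2}}}{e^{\frac{1}{2}}} - 48 \cos{\left(\frac{x^{3}}{4} + \frac{x^{2}}{3} - 4 x \right)}}{72 x^{2} + 36}, which equals f(x).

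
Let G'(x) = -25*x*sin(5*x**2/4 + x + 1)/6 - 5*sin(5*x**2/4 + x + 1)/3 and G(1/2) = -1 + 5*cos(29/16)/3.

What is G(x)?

G'(x) matches the chain-rule pattern g'(h)*h' with inner function h(x) = 5*x**2/4 + x + 1; substituting u = h(x) collapses the integral.
A general antiderivative is 5*cos(5*x**2/4 + x + 1)/3 + C.
The condition gives C = -1 + 5*cos(29/16)/3 - (5*cos(29/16)/3) = -1.
So G(x) = 5*cos(5*x**2/4 + x + 1)/3 - 1.
Check: d/dx[5*cos(5*x**2/4 + x + 1)/3 - 1] = -25*x*sin(5*x**2/4 + x + 1)/6 - 5*sin(5*x**2/4 + x + 1)/3 = G'(x).

G(x) = 5*cos(5*x**2/4 + x + 1)/3 - 1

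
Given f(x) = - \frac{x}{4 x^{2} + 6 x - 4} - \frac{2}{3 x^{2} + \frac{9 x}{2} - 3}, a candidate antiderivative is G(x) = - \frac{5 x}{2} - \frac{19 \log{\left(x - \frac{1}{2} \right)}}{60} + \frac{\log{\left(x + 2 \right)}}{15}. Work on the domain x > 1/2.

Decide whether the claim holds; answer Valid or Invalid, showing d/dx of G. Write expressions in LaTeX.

Invalid: d/dx[G] - f = - \frac{5}{2}, which is not 0.

d/dx[G] = \frac{- 15 x^{2} - 24 x + 11}{6 x^{2} + 9 x - 6}
d/dx[G] - f(x) = - \frac{5}{2} != 0.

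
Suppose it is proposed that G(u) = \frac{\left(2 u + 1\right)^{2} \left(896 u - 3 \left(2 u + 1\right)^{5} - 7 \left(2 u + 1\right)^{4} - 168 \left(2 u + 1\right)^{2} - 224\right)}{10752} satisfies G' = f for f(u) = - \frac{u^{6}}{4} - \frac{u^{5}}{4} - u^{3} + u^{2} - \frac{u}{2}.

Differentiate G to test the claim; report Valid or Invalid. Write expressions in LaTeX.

d/du[G] = - \frac{u^{6}}{4} - u^{5} - \frac{25 u^{4}}{16} - \frac{9 u^{3}}{4} - \frac{67 u^{2}}{64} - \frac{3 u}{8} - \frac{35}{256}
d/du[G] - f(u) = - \frac{3 u^{5}}{4} - \frac{25 u^{4}}{16} - \frac{5 u^{3}}{4} - \frac{131 u^{2}}{64} + \frac{u}{8} - \frac{35}{256} != 0.

Invalid: d/du[G] - f = - \frac{3 u^{5}}{4} - \frac{25 u^{4}}{16} - \frac{5 u^{3}}{4} - \frac{131 u^{2}}{64} + \frac{u}{8} - \frac{35}{256}, which is not 0.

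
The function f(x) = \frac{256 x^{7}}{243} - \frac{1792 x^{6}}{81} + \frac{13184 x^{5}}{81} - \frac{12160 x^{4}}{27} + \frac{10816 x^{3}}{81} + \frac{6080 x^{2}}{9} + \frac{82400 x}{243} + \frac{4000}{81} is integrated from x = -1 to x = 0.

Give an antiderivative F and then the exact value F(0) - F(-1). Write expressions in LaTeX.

Antiderivative: F(x) = \frac{32 x^{8}}{243} - \frac{256 x^{7}}{81} + \frac{6592 x^{6}}{243} - \frac{2432 x^{5}}{27} + \frac{2704 x^{4}}{81} + \frac{6080 x^{3}}{27} + \frac{41200 x^{2}}{243} + \frac{4000 x}{81}; value = - \frac{11872}{243}

f matches the chain-rule pattern g'(h)*h' with inner function h(x) = \frac{2 x^{2}}{3} - 4 x - \frac{5}{3}; substituting u = h(x) collapses the integral.
F(x) = \frac{32 x^{8}}{243} - \frac{256 x^{7}}{81} + \frac{6592 x^{6}}{243} - \frac{2432 x^{5}}{27} + \frac{2704 x^{4}}{81} + \frac{6080 x^{3}}{27} + \frac{41200 x^{2}}{243} + \frac{4000 x}{81} is an antiderivative of f.
Check: d/dx[\frac{32 x^{8}}{243} - \frac{256 x^{7}}{81} + \frac{6592 x^{6}}{243} - \frac{2432 x^{5}}{27} + \frac{2704 x^{4}}{81} + \frac{6080 x^{3}}{27} + \frac{41200 x^{2}}{243} + \frac{4000 x}{81}] = \frac{256 x^{7}}{243} - \frac{1792 x^{6}}{81} + \frac{13184 x^{5}}{81} - \frac{12160 x^{4}}{27} + \frac{10816 x^{3}}{81} + \frac{6080 x^{2}}{9} + \frac{82400 x}{243} + \frac{4000}{81} = f(x).
F(0) = 0; F(-1) = \frac{11872}{243}.
Integral = F(0) - F(-1) = - \frac{11872}{243}.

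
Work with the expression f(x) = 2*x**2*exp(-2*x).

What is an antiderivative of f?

f has the shape u'v + uv' for u = -x**2 - x - 1/2 and v = exp(-2*x) — it is the derivative of the product u*v.
Check: d/dx[(-2*x**2 - 2*x - 1)*exp(-2*x)/2] = 2*x**2*exp(-2*x) = f(x).

An antiderivative is F(x) = (-2*x**2 - 2*x - 1)*exp(-2*x)/2.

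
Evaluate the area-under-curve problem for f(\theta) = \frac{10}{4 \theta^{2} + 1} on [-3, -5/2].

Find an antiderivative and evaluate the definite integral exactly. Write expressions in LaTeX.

Antiderivative: F(\theta) = 5 \operatorname{atan}{\left(2 \theta \right)}; value = - 5 \operatorname{atan}{\left(5 \right)} + 5 \operatorname{atan}{\left(6 \right)}

Whatever form F(\theta) takes, F'(\theta) = f(\theta) is non-negotiable.
F(\theta) = 5 \operatorname{atan}{\left(2 \theta \right)} is an antiderivative of f.
Check: d/d\theta[5 \operatorname{atan}{\left(2 \theta \right)}] = \frac{10}{4 \theta^{2} + 1} = f(\theta).
F(-5/2) = - 5 \operatorname{atan}{\left(5 \right)}; F(-3) = - 5 \operatorname{atan}{\left(6 \right)}.
Integral = F(-5/2) - F(-3) = - 5 \operatorname{atan}{\left(5 \right)} + 5 \operatorname{atan}{\left(6 \right)}.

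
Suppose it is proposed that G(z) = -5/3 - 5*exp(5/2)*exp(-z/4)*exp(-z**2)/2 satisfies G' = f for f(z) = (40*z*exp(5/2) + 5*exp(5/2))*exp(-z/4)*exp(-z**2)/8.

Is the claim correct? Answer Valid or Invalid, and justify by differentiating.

Valid: G'(z) = f(z).

d/dz[G] = (40*z*exp(5/2) + 5*exp(5/2))*exp(-z/4)*exp(-z**2)/8
This equals f(z) exactly, so the claim holds.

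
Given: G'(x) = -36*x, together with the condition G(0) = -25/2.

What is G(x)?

G(x) = -(36*x**2 + 25)/2

Recover the given G'(x) by differentiating a candidate G(x); any mismatch rules it out.
A general antiderivative is -18*x**2 - 27/2 + C.
The condition gives C = -25/2 - (-27/2) = 1.
So G(x) = -(36*x**2 + 25)/2.
Check: d/dx[-(36*x**2 + 25)/2] = -36*x = G'(x).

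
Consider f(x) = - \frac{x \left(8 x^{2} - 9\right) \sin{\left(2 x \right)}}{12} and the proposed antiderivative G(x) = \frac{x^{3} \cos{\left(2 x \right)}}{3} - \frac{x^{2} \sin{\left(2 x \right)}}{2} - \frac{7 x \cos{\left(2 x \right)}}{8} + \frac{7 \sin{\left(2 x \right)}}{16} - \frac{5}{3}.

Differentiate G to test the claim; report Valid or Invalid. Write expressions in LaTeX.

d/dx[G] = - \frac{2 x^{3} \sin{\left(2 x \right)}}{3} + \frac{3 x \sin{\left(2 x \right)}}{4}
This equals f(x) exactly, so the claim holds.

Valid. The derivative of G reproduces f.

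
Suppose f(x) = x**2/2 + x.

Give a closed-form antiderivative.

An antiderivative is F(x) = x**2*(x + 3)/6.

The integrand splits into summands that can be handled one at a time.
Check: d/dx[x**2*(x + 3)/6] = x**2/2 + x = f(x).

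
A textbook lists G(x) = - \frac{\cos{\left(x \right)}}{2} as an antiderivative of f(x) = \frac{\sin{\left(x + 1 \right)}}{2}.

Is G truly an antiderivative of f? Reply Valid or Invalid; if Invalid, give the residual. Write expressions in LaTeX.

d/dx[G] = \frac{\sin{\left(x \right)}}{2}
d/dx[G] - f(x) = \frac{\sin{\left(x \right)}}{2} - \frac{\sin{\left(x + 1 \right)}}{2} != 0.

Invalid: d/dx[G] - f = \frac{\sin{\left(x \right)}}{2} - \frac{\sin{\left(x + 1 \right)}}{2}, which is not 0.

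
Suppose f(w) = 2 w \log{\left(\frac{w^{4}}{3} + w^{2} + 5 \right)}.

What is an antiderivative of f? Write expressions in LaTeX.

Check any antiderivative F(w) by computing F'(w) and comparing it with f(w).
Check: d/dw[\frac{2 w^{2} \log{\left(\frac{w^{4}}{3} + w^{2} + 5 \right)} - 4 w^{2} + 3 \log{\left(w^{4} + 3 w^{2} + 15 \right)} + 2 \sqrt{51} \operatorname{atan}{\left(\frac{2 \sqrt{51} w^{2}}{51} + \frac{\sqrt{51}}{17} \right)}}{2}] = 2 w \log{\left(\frac{w^{4}}{3} + w^{2} + 5 \right)} = f(w).

An antiderivative is F(w) = \frac{2 w^{2} \log{\left(\frac{w^{4}}{3} + w^{2} + 5 \right)} - 4 w^{2} + 3 \log{\left(w^{4} + 3 w^{2} + 15 \right)} + 2 \sqrt{51} \operatorname{atan}{\left(\frac{2 \sqrt{51} w^{2}}{51} + \frac{\sqrt{51}}{17} \right)}}{2}.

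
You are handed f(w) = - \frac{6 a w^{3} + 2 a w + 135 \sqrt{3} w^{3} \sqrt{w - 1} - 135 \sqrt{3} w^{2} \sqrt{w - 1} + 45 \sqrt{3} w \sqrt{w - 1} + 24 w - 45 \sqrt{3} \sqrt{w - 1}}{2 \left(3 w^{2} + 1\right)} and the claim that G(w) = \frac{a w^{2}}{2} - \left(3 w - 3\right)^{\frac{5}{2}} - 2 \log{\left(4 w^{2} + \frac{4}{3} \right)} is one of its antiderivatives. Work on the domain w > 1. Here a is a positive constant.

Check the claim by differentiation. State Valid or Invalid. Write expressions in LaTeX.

Invalid: d/dw[G] - f = 2 a w, which is not 0.

d/dw[G] = \frac{6 a w^{3} + 2 a w - 135 \sqrt{3} w^{3} \sqrt{w - 1} + 135 \sqrt{3} w^{2} \sqrt{w - 1} - 45 \sqrt{3} w \sqrt{w - 1} - 24 w + 45 \sqrt{3} \sqrt{w - 1}}{6 w^{2} + 2}
d/dw[G] - f(w) = 2 a w != 0.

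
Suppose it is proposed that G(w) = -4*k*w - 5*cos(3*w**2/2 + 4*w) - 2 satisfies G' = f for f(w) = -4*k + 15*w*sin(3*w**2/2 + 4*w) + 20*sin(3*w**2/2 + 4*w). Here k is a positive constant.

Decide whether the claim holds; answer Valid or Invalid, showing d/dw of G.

d/dw[G] = -4*k + 15*w*sin(3*w**2/2 + 4*w) + 20*sin(3*w**2/2 + 4*w)
This equals f(w) exactly, so the claim holds.

Valid. The derivative of G reproduces f.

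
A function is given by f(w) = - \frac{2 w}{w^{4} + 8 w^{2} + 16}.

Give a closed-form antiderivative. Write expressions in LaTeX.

f matches the chain-rule pattern g'(h)*h' with inner function h(w) = w^{2} + 4; substituting u = h(w) collapses the integral.
Check: d/dw[\frac{1}{w^{2} + 4}] = - \frac{2 w}{w^{4} + 8 w^{2} + 16} = f(w).

An antiderivative is F(w) = \frac{1}{w^{2} + 4}.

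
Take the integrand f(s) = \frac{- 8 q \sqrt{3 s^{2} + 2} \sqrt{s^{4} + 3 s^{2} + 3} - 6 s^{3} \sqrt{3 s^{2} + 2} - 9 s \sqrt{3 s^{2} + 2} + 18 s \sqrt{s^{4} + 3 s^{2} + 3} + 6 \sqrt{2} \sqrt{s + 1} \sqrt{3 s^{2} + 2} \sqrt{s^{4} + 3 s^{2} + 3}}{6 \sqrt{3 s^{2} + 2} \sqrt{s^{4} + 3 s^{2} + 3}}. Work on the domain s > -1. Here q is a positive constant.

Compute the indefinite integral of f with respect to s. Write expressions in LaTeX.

Recover f(s) by differentiating a candidate F(s); any mismatch rules it out.
Check: d/ds[- \frac{8 q s - 4 \sqrt{2} s \sqrt{s + 1} - 4 \sqrt{2} \sqrt{s + 1} - 6 \sqrt{3 s^{2} + 2} + 3 \sqrt{s^{4} + 3 s^{2} + 3}}{6}] = \frac{- 8 q \sqrt{s + 1} \sqrt{3 s^{2} + 2} \sqrt{s^{4} + 3 s^{2} + 3} - 6 s^{3} \sqrt{s + 1} \sqrt{3 s^{2} + 2} - 9 s \sqrt{s + 1} \sqrt{3 s^{2} + 2} + 18 s \sqrt{s + 1} \sqrt{s^{4} + 3 s^{2} + 3} + 6 \sqrt{2} s \sqrt{3 s^{2} + 2} \sqrt{s^{4} + 3 s^{2} + 3} + 6 \sqrt{2} \sqrt{3 s^{2} + 2} \sqrt{s^{4} + 3 s^{2} + 3}}{6 \sqrt{s + 1} \sqrt{3 s^{2} + 2} \sqrt{s^{4} + 3 s^{2} + 3}}, which equals f(s).

F(s) = - \frac{8 q s - 4 \sqrt{2} s \sqrt{s + 1} - 4 \sqrt{2} \sqrt{s + 1} - 6 \sqrt{3 s^{2} + 2} + 3 \sqrt{s^{4} + 3 s^{2} + 3}}{6} + C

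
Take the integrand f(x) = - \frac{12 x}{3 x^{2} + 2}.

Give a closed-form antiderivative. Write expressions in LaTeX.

An antiderivative is F(x) = - 2 \log{\left(x^{2} + \frac{2}{3} \right)}.

The substitution u = x^{2} + \frac{2}{3} works: f is exactly (dF/du)*(du/dx) for that inner function.
Check: d/dx[- 2 \log{\left(x^{2} + \frac{2}{3} \right)}] = - \frac{12 x}{3 x^{2} + 2} = f(x).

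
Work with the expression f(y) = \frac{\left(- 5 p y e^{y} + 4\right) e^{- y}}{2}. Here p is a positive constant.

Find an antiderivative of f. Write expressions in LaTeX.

Any candidate F(y) must reproduce f(y) exactly when differentiated.
Check: d/dy[- \frac{5 p y^{2}}{4} - 2 e^{- y}] = \frac{\left(- 5 p y e^{y} + 4\right) e^{- y}}{2} = f(y).

An antiderivative is F(y) = - \frac{5 p y^{2}}{4} - 2 e^{- y}.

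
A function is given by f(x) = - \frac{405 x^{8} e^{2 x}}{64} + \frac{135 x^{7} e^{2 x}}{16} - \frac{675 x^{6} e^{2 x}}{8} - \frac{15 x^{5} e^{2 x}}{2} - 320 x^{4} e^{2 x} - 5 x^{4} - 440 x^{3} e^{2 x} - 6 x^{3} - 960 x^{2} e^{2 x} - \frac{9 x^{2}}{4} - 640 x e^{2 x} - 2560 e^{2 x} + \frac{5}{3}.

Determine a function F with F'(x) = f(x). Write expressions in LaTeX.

The integrand splits into summands that can be handled one at a time.
Check: d/dx[- \frac{405 x^{8} e^{2 x}}{128} + \frac{135 x^{7} e^{2 x}}{8} - \frac{405 x^{6} e^{2 x}}{4} + 300 x^{5} e^{2 x} - x^{5} - 910 x^{4} e^{2 x} - \frac{3 x^{4}}{2} + 1600 x^{3} e^{2 x} - \frac{3 x^{3}}{4} - 2880 x^{2} e^{2 x} + 2560 x e^{2 x} + \frac{5 x}{3} - 2560 e^{2 x}] = - \frac{405 x^{8} e^{2 x}}{64} + \frac{135 x^{7} e^{2 x}}{16} - \frac{675 x^{6} e^{2 x}}{8} - \frac{15 x^{5} e^{2 x}}{2} - 320 x^{4} e^{2 x} - 5 x^{4} - 440 x^{3} e^{2 x} - 6 x^{3} - 960 x^{2} e^{2 x} - \frac{9 x^{2}}{4} - 640 x e^{2 x} - 2560 e^{2 x} + \frac{5}{3} = f(x).

An antiderivative is F(x) = - \frac{405 x^{8} e^{2 x}}{128} + \frac{135 x^{7} e^{2 x}}{8} - \frac{405 x^{6} e^{2 x}}{4} + 300 x^{5} e^{2 x} - x^{5} - 910 x^{4} e^{2 x} - \frac{3 x^{4}}{2} + 1600 x^{3} e^{2 x} - \frac{3 x^{3}}{4} - 2880 x^{2} e^{2 x} + 2560 x e^{2 x} + \frac{5 x}{3} - 2560 e^{2 x}.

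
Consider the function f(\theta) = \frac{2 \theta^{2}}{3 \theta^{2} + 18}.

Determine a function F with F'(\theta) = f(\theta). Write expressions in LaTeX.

An antiderivative F(\theta) passes only if d/d\theta[F] lands on f(\theta) exactly.
Check: d/d\theta[\frac{2 \theta}{3} - \frac{2 \sqrt{6} \operatorname{atan}{\left(\frac{\sqrt{6} \theta}{6} \right)}}{3}] = \frac{2 \theta^{2}}{3 \theta^{2} + 18} = f(\theta).

An antiderivative is F(\theta) = \frac{2 \theta}{3} - \frac{2 \sqrt{6} \operatorname{atan}{\left(\frac{\sqrt{6} \theta}{6} \right)}}{3}.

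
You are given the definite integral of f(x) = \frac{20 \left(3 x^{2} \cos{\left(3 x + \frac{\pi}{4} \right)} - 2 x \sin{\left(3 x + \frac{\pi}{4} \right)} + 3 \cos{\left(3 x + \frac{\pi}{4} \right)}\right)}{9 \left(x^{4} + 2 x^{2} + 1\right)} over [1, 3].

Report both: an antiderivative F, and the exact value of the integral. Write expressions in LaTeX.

Recognize the product-rule pattern: f = u'v + uv' with u = \frac{20}{9 \left(x^{2} + 1\right)}, v = \sin{\left(3 x + \frac{\pi}{4} \right)}, so integration by parts undoes it.
F(x) = \frac{20 \sin{\left(3 x + \frac{\pi}{4} \right)}}{9 x^{2} + 9} is an antiderivative of f.
Check: d/dx[\frac{20 \sin{\left(3 x + \frac{\pi}{4} \right)}}{9 x^{2} + 9}] = \frac{60 x^{2} \cos{\left(3 x + \frac{\pi}{4} \right)} - 40 x \sin{\left(3 x + \frac{\pi}{4} \right)} + 60 \cos{\left(3 x + \frac{\pi}{4} \right)}}{9 x^{4} + 18 x^{2} + 9}, which equals f(x).
F(3) = \frac{2 \sin{\left(\frac{\pi}{4} + 9 \right)}}{9}; F(1) = \frac{10 \sin{\left(\frac{\pi}{4} + 3 \right)}}{9}.
Integral = F(3) - F(1) = \frac{2 \sin{\left(\frac{\pi}{4} + 9 \right)}}{9} - \frac{10 \sin{\left(\frac{\pi}{4} + 3 \right)}}{9}.

Antiderivative: F(x) = \frac{20 \sin{\left(3 x + \frac{\pi}{4} \right)}}{9 x^{2} + 9}; value = \frac{2 \sin{\left(\frac{\pi}{4} + 9 \right)}}{9} - \frac{10 \sin{\left(\frac{\pi}{4} + 3 \right)}}{9}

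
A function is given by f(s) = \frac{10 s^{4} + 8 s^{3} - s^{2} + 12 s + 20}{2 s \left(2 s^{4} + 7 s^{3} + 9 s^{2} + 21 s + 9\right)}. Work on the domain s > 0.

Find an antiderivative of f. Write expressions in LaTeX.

The denominator factors as 2 s \left(s + 3\right) \left(2 s + 1\right) \left(s^{2} + 3\right); partial fractions split f into directly integrable pieces: \frac{197 s - 755}{312 \left(s^{2} + 3\right)} - \frac{107}{65 \left(2 s + 1\right)} + \frac{569}{360 \left(s + 3\right)} + \frac{10}{9 s}.
Check: d/ds[\frac{10 \log{\left(s \right)}}{9} - \frac{107 \log{\left(s + \frac{1}{2} \right)}}{130} + \frac{569 \log{\left(s + 3 \right)}}{360} + \frac{197 \log{\left(s^{2} + 3 \right)}}{624} - \frac{755 \sqrt{3} \operatorname{atan}{\left(\frac{\sqrt{3} s}{3} \right)}}{936}] = \frac{10 s^{4} + 8 s^{3} - s^{2} + 12 s + 20}{4 s^{5} + 14 s^{4} + 18 s^{3} + 42 s^{2} + 18 s}, which equals f(s).

An antiderivative is F(s) = \frac{10 \log{\left(s \right)}}{9} - \frac{107 \log{\left(s + \frac{1}{2} \right)}}{130} + \frac{569 \log{\left(s + 3 \right)}}{360} + \frac{197 \log{\left(s^{2} + 3 \right)}}{624} - \frac{755 \sqrt{3} \operatorname{atan}{\left(\frac{\sqrt{3} s}{3} \right)}}{936}.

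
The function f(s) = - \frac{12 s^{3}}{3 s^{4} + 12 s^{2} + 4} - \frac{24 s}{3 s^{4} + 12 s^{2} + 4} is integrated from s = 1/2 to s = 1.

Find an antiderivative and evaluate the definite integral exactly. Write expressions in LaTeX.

Antiderivative: F(s) = - \log{\left(s^{4} + 4 s^{2} + \frac{4}{3} \right)}; value = - \log{\left(\frac{19}{3} \right)} + \log{\left(\frac{115}{48} \right)}

f matches the chain-rule pattern g'(h)*h' with inner function h(s) = s^{4} + 4 s^{2} + \frac{4}{3}; substituting u = h(s) collapses the integral.
F(s) = - \log{\left(s^{4} + 4 s^{2} + \frac{4}{3} \right)} is an antiderivative of f.
Check: d/ds[- \log{\left(s^{4} + 4 s^{2} + \frac{4}{3} \right)}] = \frac{- 12 s^{3} - 24 s}{3 s^{4} + 12 s^{2} + 4}, which equals f(s).
F(1) = - \log{\left(\frac{19}{3} \right)}; F(1/2) = - \log{\left(\frac{115}{48} \right)}.
Integral = F(1) - F(1/2) = - \log{\left(\frac{19}{3} \right)} + \log{\left(\frac{115}{48} \right)}.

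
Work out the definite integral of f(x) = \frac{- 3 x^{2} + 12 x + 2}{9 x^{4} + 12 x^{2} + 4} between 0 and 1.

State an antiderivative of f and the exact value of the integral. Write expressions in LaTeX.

f has the shape u'v + uv' for u = \frac{1}{\frac{3 x^{2}}{2} + 1} and v = \frac{x}{2} - 1 — it is the derivative of the product u*v.
F(x) = \frac{x - 2}{3 x^{2} + 2} is an antiderivative of f.
Check: d/dx[\frac{x - 2}{3 x^{2} + 2}] = \frac{- 3 x^{2} + 12 x + 2}{9 x^{4} + 12 x^{2} + 4} = f(x).
F(1) = - \frac{1}{5}; F(0) = -1.
Integral = F(1) - F(0) = \frac{4}{5}.

Antiderivative: F(x) = \frac{x - 2}{3 x^{2} + 2}; value = \frac{4}{5}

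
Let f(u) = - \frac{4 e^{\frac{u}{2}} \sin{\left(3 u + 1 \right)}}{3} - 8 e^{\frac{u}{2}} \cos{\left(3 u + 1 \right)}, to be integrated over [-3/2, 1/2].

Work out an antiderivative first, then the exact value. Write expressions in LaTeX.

Antiderivative: F(u) = - \frac{8 e^{\frac{u}{2}} \sin{\left(3 u + 1 \right)}}{3}; value = - \frac{8 e^{\frac{1}{4}} \sin{\left(\frac{5}{2} \right)}}{3} - \frac{8 \sin{\left(\frac{7}{2} \right)}}{3 e^{\frac{3}{4}}}

Recognize the product-rule pattern: f = v'r + vr' with v = - \frac{8 e^{\frac{u}{2}}}{3}, r = \sin{\left(3 u + 1 \right)}, so integration by parts undoes it.
F(u) = - \frac{8 e^{\frac{u}{2}} \sin{\left(3 u + 1 \right)}}{3} is an antiderivative of f.
Check: d/du[- \frac{8 e^{\frac{u}{2}} \sin{\left(3 u + 1 \right)}}{3}] = - \frac{4 e^{\frac{u}{2}} \sin{\left(3 u + 1 \right)}}{3} - 8 e^{\frac{u}{2}} \cos{\left(3 u + 1 \right)} = f(u).
F(1/2) = - \frac{8 e^{\frac{1}{4}} \sin{\left(\frac{5}{2} \right)}}{3}; F(-3/2) = \frac{8 \sin{\left(\frac{7}{2} \right)}}{3 e^{\frac{3}{4}}}.
Integral = F(1/2) - F(-3/2) = - \frac{8 e^{\frac{1}{4}} \sin{\left(\frac{5}{2} \right)}}{3} - \frac{8 \sin{\left(\frac{7}{2} \right)}}{3 e^{\frac{3}{4}}}.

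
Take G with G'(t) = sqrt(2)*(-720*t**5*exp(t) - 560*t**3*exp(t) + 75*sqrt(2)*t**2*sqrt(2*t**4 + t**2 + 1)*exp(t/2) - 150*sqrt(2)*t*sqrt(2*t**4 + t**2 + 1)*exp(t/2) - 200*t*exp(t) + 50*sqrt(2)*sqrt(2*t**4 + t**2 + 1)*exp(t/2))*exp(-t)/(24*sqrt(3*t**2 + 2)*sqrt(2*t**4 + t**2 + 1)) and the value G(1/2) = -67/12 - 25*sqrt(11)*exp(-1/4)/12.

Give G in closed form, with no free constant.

G(t) = sqrt(2)*(-20*sqrt(3*t**2 + 2)*sqrt(2*t**4 + t**2 + 1)*exp(t/2) - 25*sqrt(2)*sqrt(3*t**2 + 2) - 6*sqrt(2)*exp(t/2))*exp(-t/2)/12

G'(t) has the shape u'v + uv' for u = -5*sqrt(3*t**2 + 2)/3 and v = 2*sqrt(t**4 + t**2/2 + 1/2) + 5*exp(-t/2)/2 — it is the derivative of the product u*v.
A general antiderivative is -5*sqrt(3*t**2 + 2)*(2*sqrt(t**4 + t**2/2 + 1/2) + 5*exp(-t/2)/2)/3 + C.
The condition gives C = -67/12 - 25*sqrt(11)*exp(-1/4)/12 - (-25*sqrt(11)*exp(-1/4)/12 - 55/12) = -1.
So G(t) = sqrt(2)*(-20*sqrt(3*t**2 + 2)*sqrt(2*t**4 + t**2 + 1)*exp(t/2) - 25*sqrt(2)*sqrt(3*t**2 + 2) - 6*sqrt(2)*exp(t/2))*exp(-t/2)/12.
Check: d/dt[sqrt(2)*(-20*sqrt(3*t**2 + 2)*sqrt(2*t**4 + t**2 + 1)*exp(t/2) - 25*sqrt(2)*sqrt(3*t**2 + 2) - 6*sqrt(2)*exp(t/2))*exp(-t/2)/12] = (-360*sqrt(2)*t**5*exp(t/2) - 280*sqrt(2)*t**3*exp(t/2) + 75*t**2*sqrt(2*t**4 + t**2 + 1) - 150*t*sqrt(2*t**4 + t**2 + 1) - 100*sqrt(2)*t*exp(t/2) + 50*sqrt(2*t**4 + t**2 + 1))*exp(-t/2)/(12*sqrt(3*t**2 + 2)*sqrt(2*t**4 + t**2 + 1)), which equals G'(t).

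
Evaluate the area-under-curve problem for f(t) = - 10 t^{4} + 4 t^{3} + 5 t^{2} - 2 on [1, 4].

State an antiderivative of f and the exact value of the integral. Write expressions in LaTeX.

Antiderivative: F(t) = - 2 t^{5} + t^{4} + \frac{5 t^{3}}{3} - 2 t; value = -1692

The integrand splits into summands that can be handled one at a time.
F(t) = - 2 t^{5} + t^{4} + \frac{5 t^{3}}{3} - 2 t is an antiderivative of f.
Check: d/dt[- 2 t^{5} + t^{4} + \frac{5 t^{3}}{3} - 2 t] = - 10 t^{4} + 4 t^{3} + 5 t^{2} - 2 = f(t).
F(4) = - \frac{5080}{3}; F(1) = - \frac{4}{3}.
Integral = F(4) - F(1) = -1692.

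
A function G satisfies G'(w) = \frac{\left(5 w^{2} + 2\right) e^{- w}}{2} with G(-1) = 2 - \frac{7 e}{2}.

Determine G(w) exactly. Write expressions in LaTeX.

G(w) = \frac{\left(- 5 w^{2} - 10 w - 12\right) e^{- w}}{2} + 2

Recognize the product-rule pattern: G'(w) = u'v + uv' with u = - \frac{5 w^{2}}{2} - 5 w - 6, v = e^{- w}, so integration by parts undoes it.
A general antiderivative is \frac{\left(- 5 w^{2} - 10 w - 12\right) e^{- w}}{2} + C.
The condition gives C = 2 - \frac{7 e}{2} - (- \frac{7 e}{2}) = 2.
So G(w) = \frac{\left(- 5 w^{2} - 10 w - 12\right) e^{- w}}{2} + 2.
Check: d/dw[\frac{\left(- 5 w^{2} - 10 w - 12\right) e^{- w}}{2} + 2] = \frac{\left(5 w^{2} + 2\right) e^{- w}}{2} = G'(w).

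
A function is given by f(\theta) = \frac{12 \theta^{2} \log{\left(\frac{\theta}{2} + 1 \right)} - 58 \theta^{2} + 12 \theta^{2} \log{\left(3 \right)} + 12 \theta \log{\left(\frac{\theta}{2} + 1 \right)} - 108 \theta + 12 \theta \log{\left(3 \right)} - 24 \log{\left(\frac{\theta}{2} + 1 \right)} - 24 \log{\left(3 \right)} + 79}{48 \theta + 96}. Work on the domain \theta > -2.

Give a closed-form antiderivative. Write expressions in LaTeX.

Since d/d\theta undoes antidifferentiation here, F'(\theta) = f(\theta) is required of F(\theta).
Check: d/d\theta[\frac{6 \theta^{2} \log{\left(\frac{3 \theta}{2} + 3 \right)} - 32 \theta^{2} - 12 \theta \log{\left(\frac{3 \theta}{2} + 3 \right)} + 32 \theta + 15 \log{\left(\frac{3 \theta}{2} + 3 \right)} - 72}{48}] = \frac{12 \theta^{2} \log{\left(\frac{\theta}{2} + 1 \right)} - 58 \theta^{2} + 12 \theta^{2} \log{\left(3 \right)} + 12 \theta \log{\left(\frac{\theta}{2} + 1 \right)} - 108 \theta + 12 \theta \log{\left(3 \right)} - 24 \log{\left(\frac{\theta}{2} + 1 \right)} - 24 \log{\left(3 \right)} + 79}{48 \theta + 96} = f(\theta).

An antiderivative is F(\theta) = \frac{6 \theta^{2} \log{\left(\frac{3 \theta}{2} + 3 \right)} - 32 \theta^{2} - 12 \theta \log{\left(\frac{3 \theta}{2} + 3 \right)} + 32 \theta + 15 \log{\left(\frac{3 \theta}{2} + 3 \right)} - 72}{48}.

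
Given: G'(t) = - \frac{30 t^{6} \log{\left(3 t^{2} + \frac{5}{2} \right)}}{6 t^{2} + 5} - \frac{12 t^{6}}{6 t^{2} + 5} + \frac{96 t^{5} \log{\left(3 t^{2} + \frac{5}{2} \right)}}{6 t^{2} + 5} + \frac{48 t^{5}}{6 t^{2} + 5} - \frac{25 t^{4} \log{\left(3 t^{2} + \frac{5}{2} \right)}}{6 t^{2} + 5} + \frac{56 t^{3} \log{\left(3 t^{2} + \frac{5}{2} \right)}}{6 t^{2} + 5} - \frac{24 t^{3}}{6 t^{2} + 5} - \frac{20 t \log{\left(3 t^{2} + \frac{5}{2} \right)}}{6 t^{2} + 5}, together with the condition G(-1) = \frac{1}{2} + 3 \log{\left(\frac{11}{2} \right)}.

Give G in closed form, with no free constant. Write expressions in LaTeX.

G(t) = - t^{5} \log{\left(3 t^{2} + \frac{5}{2} \right)} + 4 t^{4} \log{\left(3 t^{2} + \frac{5}{2} \right)} - 2 t^{2} \log{\left(3 t^{2} + \frac{5}{2} \right)} + \frac{1}{2}

Recognize the product-rule pattern: G'(t) = u'v + uv' with u = - t^{5} + 4 t^{4} - 2 t^{2}, v = \log{\left(3 t^{2} + \frac{5}{2} \right)}, so integration by parts undoes it.
A general antiderivative is \left(- t^{5} + 4 t^{4} - 2 t^{2}\right) \log{\left(3 t^{2} + \frac{5}{2} \right)} + C.
The condition gives C = \frac{1}{2} + 3 \log{\left(\frac{11}{2} \right)} - (3 \log{\left(\frac{11}{2} \right)}) = \frac{1}{2}.
So G(t) = - t^{5} \log{\left(3 t^{2} + \frac{5}{2} \right)} + 4 t^{4} \log{\left(3 t^{2} + \frac{5}{2} \right)} - 2 t^{2} \log{\left(3 t^{2} + \frac{5}{2} \right)} + \frac{1}{2}.
Check: d/dt[- t^{5} \log{\left(3 t^{2} + \frac{5}{2} \right)} + 4 t^{4} \log{\left(3 t^{2} + \frac{5}{2} \right)} - 2 t^{2} \log{\left(3 t^{2} + \frac{5}{2} \right)} + \frac{1}{2}] = \frac{- 30 t^{6} \log{\left(3 t^{2} + \frac{5}{2} \right)} - 12 t^{6} + 96 t^{5} \log{\left(3 t^{2} + \frac{5}{2} \right)} + 48 t^{5} - 25 t^{4} \log{\left(3 t^{2} + \frac{5}{2} \right)} + 56 t^{3} \log{\left(3 t^{2} + \frac{5}{2} \right)} - 24 t^{3} - 20 t \log{\left(3 t^{2} + \frac{5}{2} \right)}}{6 t^{2} + 5}, which equals G'(t).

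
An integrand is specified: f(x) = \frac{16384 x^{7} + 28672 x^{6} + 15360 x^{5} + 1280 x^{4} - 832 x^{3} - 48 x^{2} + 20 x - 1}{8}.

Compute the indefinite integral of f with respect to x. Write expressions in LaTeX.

The substitution u = 4 x^{2} + 2 x - \frac{1}{4} works: f is exactly (dF/du)*(du/dx) for that inner function.
Check: d/dx[\frac{\left(16 x^{2} + 8 x - 1\right)^{4}}{256}] = 2048 x^{7} + 3584 x^{6} + 1920 x^{5} + 160 x^{4} - 104 x^{3} - 6 x^{2} + \frac{5 x}{2} - \frac{1}{8}, which equals f(x).

F(x) = \frac{\left(16 x^{2} + 8 x - 1\right)^{4}}{256} + C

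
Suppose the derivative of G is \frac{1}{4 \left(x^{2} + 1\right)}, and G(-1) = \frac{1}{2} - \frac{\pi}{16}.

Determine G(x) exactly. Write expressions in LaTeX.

G(x) = \frac{\operatorname{atan}{\left(x \right)} + 2}{4}

For G(x) to be correct, d/dx[G] must agree with the stated G'(x) identically.
A general antiderivative is \frac{\operatorname{atan}{\left(x \right)}}{4} + C.
The condition gives C = \frac{1}{2} - \frac{\pi}{16} - (- \frac{\pi}{16}) = \frac{1}{2}.
So G(x) = \frac{\operatorname{atan}{\left(x \right)} + 2}{4}.
Check: d/dx[\frac{\operatorname{atan}{\left(x \right)} + 2}{4}] = \frac{1}{4 x^{2} + 4}, which equals G'(x).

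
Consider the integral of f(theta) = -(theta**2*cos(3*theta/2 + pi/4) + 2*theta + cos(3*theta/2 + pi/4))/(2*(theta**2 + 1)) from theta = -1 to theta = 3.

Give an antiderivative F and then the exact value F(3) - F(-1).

A first test for any F(theta): its theta-derivative must equal f(theta) identically.
F(theta) = -log(theta**2 + 1)/2 - sin(3*theta/2 + pi/4)/3 is an antiderivative of f.
Check: d/dtheta[-log(theta**2 + 1)/2 - sin(3*theta/2 + pi/4)/3] = (-theta**2*cos(3*theta/2 + pi/4) - 2*theta - cos(3*theta/2 + pi/4))/(2*theta**2 + 2), which equals f(theta).
F(3) = -log(10)/2 - sin(pi/4 + 9/2)/3; F(-1) = -log(2)/2 - cos(pi/4 + 3/2)/3.
Integral = F(3) - F(-1) = -log(10)/2 + cos(pi/4 + 3/2)/3 - sin(pi/4 + 9/2)/3 + log(2)/2.

Antiderivative: F(theta) = -log(theta**2 + 1)/2 - sin(3*theta/2 + pi/4)/3; value = -log(10)/2 + cos(pi/4 + 3/2)/3 - sin(pi/4 + 9/2)/3 + log(2)/2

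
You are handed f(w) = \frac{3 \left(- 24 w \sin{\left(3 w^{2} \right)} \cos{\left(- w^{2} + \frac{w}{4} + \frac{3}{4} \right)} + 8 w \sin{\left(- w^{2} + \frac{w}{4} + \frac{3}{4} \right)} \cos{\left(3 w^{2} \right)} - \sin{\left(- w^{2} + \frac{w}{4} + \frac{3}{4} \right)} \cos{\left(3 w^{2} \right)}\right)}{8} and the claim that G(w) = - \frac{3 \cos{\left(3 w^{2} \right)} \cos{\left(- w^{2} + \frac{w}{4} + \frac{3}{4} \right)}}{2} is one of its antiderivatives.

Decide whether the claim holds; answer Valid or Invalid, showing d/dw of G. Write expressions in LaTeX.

d/dw[G] = 9 w \sin{\left(3 w^{2} \right)} \cos{\left(- w^{2} + \frac{w}{4} + \frac{3}{4} \right)} - 3 w \sin{\left(- w^{2} + \frac{w}{4} + \frac{3}{4} \right)} \cos{\left(3 w^{2} \right)} + \frac{3 \sin{\left(- w^{2} + \frac{w}{4} + \frac{3}{4} \right)} \cos{\left(3 w^{2} \right)}}{8}
d/dw[G] - f(w) = 18 w \sin{\left(3 w^{2} \right)} \cos{\left(- w^{2} + \frac{w}{4} + \frac{3}{4} \right)} - 6 w \sin{\left(- w^{2} + \frac{w}{4} + \frac{3}{4} \right)} \cos{\left(3 w^{2} \right)} + \frac{3 \sin{\left(- w^{2} + \frac{w}{4} + \frac{3}{4} \right)} \cos{\left(3 w^{2} \right)}}{4} != 0.

Invalid: d/dw[G] - f = 18 w \sin{\left(3 w^{2} \right)} \cos{\left(- w^{2} + \frac{w}{4} + \frac{3}{4} \right)} - 6 w \sin{\left(- w^{2} + \frac{w}{4} + \frac{3}{4} \right)} \cos{\left(3 w^{2} \right)} + \frac{3 \sin{\left(- w^{2} + \frac{w}{4} + \frac{3}{4} \right)} \cos{\left(3 w^{2} \right)}}{4}, which is not 0.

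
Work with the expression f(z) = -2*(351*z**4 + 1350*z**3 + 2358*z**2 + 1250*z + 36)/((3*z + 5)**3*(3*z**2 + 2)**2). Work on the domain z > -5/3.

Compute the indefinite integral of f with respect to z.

F(z) = 3/(9*z**2 + 30*z + 25) + 5/(9*z**2/2 + 3) + C

Any candidate F(z) must reproduce f(z) exactly when differentiated.
Check: d/dz[3/(9*z**2 + 30*z + 25) + 5/(9*z**2/2 + 3)] = (-702*z**4 - 2700*z**3 - 4716*z**2 - 2500*z - 72)/(243*z**7 + 1215*z**6 + 2349*z**5 + 2745*z**4 + 2808*z**3 + 2040*z**2 + 900*z + 500), which equals f(z).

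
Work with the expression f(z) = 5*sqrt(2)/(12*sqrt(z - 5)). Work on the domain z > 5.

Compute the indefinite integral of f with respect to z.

F(z) = 5*sqrt(z/2 - 5/2)/3 + C

Check any antiderivative F(z) by computing F'(z) and comparing it with f(z).
Check: d/dz[5*sqrt(z/2 - 5/2)/3] = 5*sqrt(2)/(12*sqrt(z - 5)) = f(z).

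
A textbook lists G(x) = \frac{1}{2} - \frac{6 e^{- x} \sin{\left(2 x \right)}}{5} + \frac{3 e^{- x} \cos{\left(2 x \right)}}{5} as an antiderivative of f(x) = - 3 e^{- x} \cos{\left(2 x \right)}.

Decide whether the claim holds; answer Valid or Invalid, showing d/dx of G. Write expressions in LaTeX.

Valid: G'(x) = f(x).

d/dx[G] = - 3 e^{- x} \cos{\left(2 x \right)}
This equals f(x) exactly, so the claim holds.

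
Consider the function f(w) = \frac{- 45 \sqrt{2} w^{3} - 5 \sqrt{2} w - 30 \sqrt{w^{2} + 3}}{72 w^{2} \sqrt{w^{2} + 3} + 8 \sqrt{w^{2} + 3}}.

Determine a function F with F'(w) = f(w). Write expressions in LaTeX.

An antiderivative is F(w) = - \frac{5 \sqrt{\frac{w^{2}}{2} + \frac{3}{2}}}{4} - \frac{5 \operatorname{atan}{\left(3 w \right)}}{4}.

Recover f(w) by differentiating a candidate F(w); any mismatch rules it out.
Check: d/dw[- \frac{5 \sqrt{\frac{w^{2}}{2} + \frac{3}{2}}}{4} - \frac{5 \operatorname{atan}{\left(3 w \right)}}{4}] = \frac{- 45 \sqrt{2} w^{3} - 5 \sqrt{2} w - 30 \sqrt{w^{2} + 3}}{72 w^{2} \sqrt{w^{2} + 3} + 8 \sqrt{w^{2} + 3}} = f(w).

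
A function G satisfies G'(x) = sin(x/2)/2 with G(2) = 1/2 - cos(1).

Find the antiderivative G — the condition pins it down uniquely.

G(x) = -(2*cos(x/2) - 1)/2

For G(x) to be correct, d/dx[G] must agree with the stated G'(x) identically.
A general antiderivative is -cos(x/2) + C.
The condition gives C = 1/2 - cos(1) - (-cos(1)) = 1/2.
So G(x) = -(2*cos(x/2) - 1)/2.
Check: d/dx[-(2*cos(x/2) - 1)/2] = sin(x/2)/2 = G'(x).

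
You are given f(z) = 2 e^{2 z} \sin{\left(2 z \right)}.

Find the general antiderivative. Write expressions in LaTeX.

Differentiate the proposed F(z) back; it has to land on f(z) exactly.
Check: d/dz[\frac{e^{2 z} \sin{\left(2 z \right)}}{2} - \frac{e^{2 z} \cos{\left(2 z \right)}}{2}] = 2 e^{2 z} \sin{\left(2 z \right)} = f(z).

F(z) = \frac{e^{2 z} \sin{\left(2 z \right)}}{2} - \frac{e^{2 z} \cos{\left(2 z \right)}}{2} + C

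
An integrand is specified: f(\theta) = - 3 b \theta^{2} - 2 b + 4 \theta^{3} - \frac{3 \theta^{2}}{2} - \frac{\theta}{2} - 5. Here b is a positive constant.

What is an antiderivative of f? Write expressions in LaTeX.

Integrate term by term and add the pieces.
Check: d/d\theta[- \frac{4 b \theta^{3} + 8 b \theta - 4 \theta^{4} + 2 \theta^{3} + \theta^{2} + 20 \theta + 20}{4}] = - 3 b \theta^{2} - 2 b + 4 \theta^{3} - \frac{3 \theta^{2}}{2} - \frac{\theta}{2} - 5 = f(\theta).

An antiderivative is F(\theta) = - \frac{4 b \theta^{3} + 8 b \theta - 4 \theta^{4} + 2 \theta^{3} + \theta^{2} + 20 \theta + 20}{4}.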